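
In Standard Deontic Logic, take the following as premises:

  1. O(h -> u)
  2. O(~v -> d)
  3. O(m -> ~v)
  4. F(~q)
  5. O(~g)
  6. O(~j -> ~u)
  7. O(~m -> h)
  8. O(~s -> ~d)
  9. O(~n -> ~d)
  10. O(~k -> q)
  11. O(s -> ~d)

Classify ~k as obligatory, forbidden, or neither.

Neither

Premise 10 is O(~k -> q); even if O(q) held, inferring O(~k) would be affirming the consequent — invalid.
No premise or chain of K-axiom applications forces O(~k), and none forces O(k). So ~k is neither obligatory nor forbidden under these norms.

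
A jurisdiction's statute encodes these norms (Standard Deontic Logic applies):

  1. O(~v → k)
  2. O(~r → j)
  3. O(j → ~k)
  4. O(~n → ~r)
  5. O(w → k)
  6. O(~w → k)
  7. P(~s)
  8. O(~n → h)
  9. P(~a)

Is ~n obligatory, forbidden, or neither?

Forbidden

By case analysis on w: premise 5 gives O(w → k) and premise 6 gives O(~w → k), so O(k) either way.
Premise 3 is O(j → ~k); contrapositively O(k → ~j). Since O(k) holds, K gives O(~j).
The contrapositive of premise 2 (O(~r → j)) is O(~j → r), and O(~j) is already established, so O(r).
The contrapositive of premise 4 (O(~n → ~r)) is O(r → n), and O(r) is already established, so O(n).
Premises 1, 7, 8, 9 do not contribute to this derivation.
Thus O(n), which is F(~n): ~n is forbidden.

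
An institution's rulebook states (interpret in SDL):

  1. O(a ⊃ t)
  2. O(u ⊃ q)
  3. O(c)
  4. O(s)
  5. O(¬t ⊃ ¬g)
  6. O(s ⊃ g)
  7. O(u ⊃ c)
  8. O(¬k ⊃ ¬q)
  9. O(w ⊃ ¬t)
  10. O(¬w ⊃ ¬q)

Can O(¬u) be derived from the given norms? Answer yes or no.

Premise 4 states O(s) outright.
Applying K to premise 6 (O(s ⊃ g)) and O(s) yields O(g).
Premise 5, O(¬t ⊃ ¬g), contraposes to O(g ⊃ t); with O(g) we get O(t).
Premise 9 is O(w ⊃ ¬t); contrapositively O(t ⊃ ¬w). Since O(t) holds, K gives O(¬w).
Premise 10 is O(¬w ⊃ ¬q); since O(¬w), deontic closure gives O(¬q).
The contrapositive of premise 2 (O(u ⊃ q)) is O(¬q ⊃ ¬u), and O(¬q) is already established, so O(¬u).
Premises 1, 3, 7, 8 do not contribute to this derivation.
So O(¬u) follows.

Yes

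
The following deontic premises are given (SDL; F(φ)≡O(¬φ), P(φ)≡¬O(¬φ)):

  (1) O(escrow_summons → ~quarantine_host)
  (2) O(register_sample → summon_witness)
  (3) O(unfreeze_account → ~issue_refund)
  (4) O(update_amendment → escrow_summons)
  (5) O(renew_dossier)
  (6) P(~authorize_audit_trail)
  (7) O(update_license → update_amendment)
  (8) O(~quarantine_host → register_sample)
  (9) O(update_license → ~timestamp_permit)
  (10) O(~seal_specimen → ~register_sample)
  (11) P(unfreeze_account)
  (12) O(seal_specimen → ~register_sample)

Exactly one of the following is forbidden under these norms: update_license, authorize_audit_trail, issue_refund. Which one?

Premises 10 and 12 are O(~seal_specimen → ~register_sample) and O(seal_specimen → ~register_sample); every ideal world satisfies ~seal_specimen or seal_specimen, so in either case ~register_sample holds — hence O(~register_sample).
The contrapositive of premise 8 (O(~quarantine_host → register_sample)) is O(~register_sample → quarantine_host), and O(~register_sample) is already established, so O(quarantine_host).
Premise 1, O(escrow_summons → ~quarantine_host), contraposes to O(quarantine_host → ~escrow_summons); with O(quarantine_host) we get O(~escrow_summons).
The contrapositive of premise 4 (O(update_amendment → escrow_summons)) is O(~escrow_summons → ~update_amendment), and O(~escrow_summons) is already established, so O(~update_amendment).
Premise 7 is O(update_license → update_amendment); contrapositively O(~update_amendment → ~update_license). Since O(~update_amendment) holds, K gives O(~update_license).
So O(~update_license) holds, i.e. update_license is forbidden. None of the other listed options is forbidden under the premises.

update_license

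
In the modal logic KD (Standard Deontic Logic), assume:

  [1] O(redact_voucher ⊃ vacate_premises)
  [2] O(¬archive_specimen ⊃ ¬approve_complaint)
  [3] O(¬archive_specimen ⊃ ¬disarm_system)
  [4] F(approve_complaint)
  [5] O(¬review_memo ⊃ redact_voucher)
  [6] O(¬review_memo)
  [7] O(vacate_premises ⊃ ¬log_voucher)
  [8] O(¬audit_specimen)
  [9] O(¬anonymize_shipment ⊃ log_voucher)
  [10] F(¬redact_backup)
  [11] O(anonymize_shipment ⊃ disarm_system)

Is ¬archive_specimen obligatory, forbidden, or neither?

Forbidden

Premise 6 gives O(¬review_memo).
From O(¬review_memo) and premise 5, O(¬review_memo ⊃ redact_voucher), we obtain O(redact_voucher).
With premise 1, O(redact_voucher ⊃ vacate_premises), the K-axiom yields O(vacate_premises).
With premise 7, O(vacate_premises ⊃ ¬log_voucher), the K-axiom yields O(¬log_voucher).
The contrapositive of premise 9 (O(¬anonymize_shipment ⊃ log_voucher)) is O(¬log_voucher ⊃ anonymize_shipment), and O(¬log_voucher) is already established, so O(anonymize_shipment).
Applying K to premise 11 (O(anonymize_shipment ⊃ disarm_system)) and O(anonymize_shipment) yields O(disarm_system).
The contrapositive of premise 3 (O(¬archive_specimen ⊃ ¬disarm_system)) is O(disarm_system ⊃ archive_specimen), and O(disarm_system) is already established, so O(archive_specimen).
Premises 2, 4, 8, 10 do not contribute to this derivation.
Thus O(archive_specimen), which is F(¬archive_specimen): ¬archive_specimen is forbidden.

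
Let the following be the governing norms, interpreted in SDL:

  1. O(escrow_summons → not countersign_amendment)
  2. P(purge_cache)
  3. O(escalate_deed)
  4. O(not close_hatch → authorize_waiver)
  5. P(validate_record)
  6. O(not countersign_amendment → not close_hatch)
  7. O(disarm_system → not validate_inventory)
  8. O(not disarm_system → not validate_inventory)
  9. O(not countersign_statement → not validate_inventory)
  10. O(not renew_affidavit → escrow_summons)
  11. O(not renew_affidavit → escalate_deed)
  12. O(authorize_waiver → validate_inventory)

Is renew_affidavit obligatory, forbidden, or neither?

Premises 8 and 7 are O(not disarm_system → not validate_inventory) and O(disarm_system → not validate_inventory); every ideal world satisfies not disarm_system or disarm_system, so in either case not validate_inventory holds — hence O(not validate_inventory).
The contrapositive of premise 12 (O(authorize_waiver → validate_inventory)) is O(not validate_inventory → not authorize_waiver), and O(not validate_inventory) is already established, so O(not authorize_waiver).
Premise 4, O(not close_hatch → authorize_waiver), contraposes to O(not authorize_waiver → close_hatch); with O(not authorize_waiver) we get O(close_hatch).
Premise 6, O(not countersign_amendment → not close_hatch), contraposes to O(close_hatch → countersign_amendment); with O(close_hatch) we get O(countersign_amendment).
The contrapositive of premise 1 (O(escrow_summons → not countersign_amendment)) is O(countersign_amendment → not escrow_summons), and O(countersign_amendment) is already established, so O(not escrow_summons).
Premise 10, O(not renew_affidavit → escrow_summons), contraposes to O(not escrow_summons → renew_affidavit); with O(not escrow_summons) we get O(renew_affidavit).
Premises 2, 3, 5, 9, 11 do not contribute to this derivation.
Hence renew_affidavit is obligatory.

Obligatory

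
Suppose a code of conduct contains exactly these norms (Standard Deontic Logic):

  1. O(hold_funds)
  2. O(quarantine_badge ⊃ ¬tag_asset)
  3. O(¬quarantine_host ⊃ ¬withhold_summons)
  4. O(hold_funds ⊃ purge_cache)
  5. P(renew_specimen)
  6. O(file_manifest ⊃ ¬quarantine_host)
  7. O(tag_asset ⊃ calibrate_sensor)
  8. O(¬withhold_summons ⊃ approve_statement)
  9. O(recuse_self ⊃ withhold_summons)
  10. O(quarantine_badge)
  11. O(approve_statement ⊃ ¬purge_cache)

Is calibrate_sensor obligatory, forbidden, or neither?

Neither

Premise 7 is O(tag_asset ⊃ calibrate_sensor), but O(tag_asset) is not derivable from the premises, so it does not yield O(calibrate_sensor).
No premise or chain of K-axiom applications forces O(calibrate_sensor), and none forces O(¬calibrate_sensor). So calibrate_sensor is neither obligatory nor forbidden under these norms.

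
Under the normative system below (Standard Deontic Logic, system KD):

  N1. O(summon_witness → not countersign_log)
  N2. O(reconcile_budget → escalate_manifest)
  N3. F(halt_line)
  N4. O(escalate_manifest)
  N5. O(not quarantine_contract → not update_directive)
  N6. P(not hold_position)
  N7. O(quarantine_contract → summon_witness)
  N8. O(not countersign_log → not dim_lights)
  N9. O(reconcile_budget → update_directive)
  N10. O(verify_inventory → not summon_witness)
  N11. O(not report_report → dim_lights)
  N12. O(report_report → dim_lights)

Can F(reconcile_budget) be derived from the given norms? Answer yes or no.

Yes

Premises 11 and 12 are O(not report_report → dim_lights) and O(report_report → dim_lights); every ideal world satisfies not report_report or report_report, so in either case dim_lights holds — hence O(dim_lights).
Premise 8 is O(not countersign_log → not dim_lights); contrapositively O(dim_lights → countersign_log). Since O(dim_lights) holds, K gives O(countersign_log).
The contrapositive of premise 1 (O(summon_witness → not countersign_log)) is O(countersign_log → not summon_witness), and O(countersign_log) is already established, so O(not summon_witness).
The contrapositive of premise 7 (O(quarantine_contract → summon_witness)) is O(not summon_witness → not quarantine_contract), and O(not summon_witness) is already established, so O(not quarantine_contract).
From O(not quarantine_contract) and premise 5, O(not quarantine_contract → not update_directive), we obtain O(not update_directive).
The contrapositive of premise 9 (O(reconcile_budget → update_directive)) is O(not update_directive → not reconcile_budget), and O(not update_directive) is already established, so O(not reconcile_budget).
Premises 2, 3, 4, 6, 10 do not contribute to this derivation.
So O(not reconcile_budget) holds, i.e. F(reconcile_budget). The claim follows.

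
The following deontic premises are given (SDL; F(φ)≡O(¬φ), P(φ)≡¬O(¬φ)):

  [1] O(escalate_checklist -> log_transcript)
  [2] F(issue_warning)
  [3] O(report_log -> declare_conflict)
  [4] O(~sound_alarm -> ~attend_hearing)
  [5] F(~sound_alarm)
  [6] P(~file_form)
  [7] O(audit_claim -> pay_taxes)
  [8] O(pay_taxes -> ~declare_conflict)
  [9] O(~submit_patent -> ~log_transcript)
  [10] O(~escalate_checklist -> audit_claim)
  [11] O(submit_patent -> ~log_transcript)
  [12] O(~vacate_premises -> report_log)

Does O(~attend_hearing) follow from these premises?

Premise 4 is O(~sound_alarm -> ~attend_hearing), but O(~sound_alarm) is not derivable from the premises, so it does not yield O(~attend_hearing).
No other premise forces O(~attend_hearing). An ideal world satisfying every premise can still have ~attend_hearing false, so O(~attend_hearing) is not derivable.

No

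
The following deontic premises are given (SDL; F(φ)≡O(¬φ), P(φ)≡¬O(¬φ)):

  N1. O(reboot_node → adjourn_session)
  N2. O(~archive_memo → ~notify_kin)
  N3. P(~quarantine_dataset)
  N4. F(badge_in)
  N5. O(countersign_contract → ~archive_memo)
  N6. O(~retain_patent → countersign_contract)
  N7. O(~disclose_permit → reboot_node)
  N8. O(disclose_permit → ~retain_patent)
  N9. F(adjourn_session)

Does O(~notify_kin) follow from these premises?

Premise 9, F(adjourn_session), is equivalent to O(~adjourn_session).
Premise 1 is O(reboot_node → adjourn_session); contrapositively O(~adjourn_session → ~reboot_node). Since O(~adjourn_session) holds, K gives O(~reboot_node).
Premise 7 is O(~disclose_permit → reboot_node); contrapositively O(~reboot_node → disclose_permit). Since O(~reboot_node) holds, K gives O(disclose_permit).
From O(disclose_permit) and premise 8, O(disclose_permit → ~retain_patent), we obtain O(~retain_patent).
With premise 6, O(~retain_patent → countersign_contract), the K-axiom yields O(countersign_contract).
With premise 5, O(countersign_contract → ~archive_memo), the K-axiom yields O(~archive_memo).
Applying K to premise 2 (O(~archive_memo → ~notify_kin)) and O(~archive_memo) yields O(~notify_kin).
Premises 3, 4 do not contribute to this derivation.
So O(~notify_kin) follows.

Yes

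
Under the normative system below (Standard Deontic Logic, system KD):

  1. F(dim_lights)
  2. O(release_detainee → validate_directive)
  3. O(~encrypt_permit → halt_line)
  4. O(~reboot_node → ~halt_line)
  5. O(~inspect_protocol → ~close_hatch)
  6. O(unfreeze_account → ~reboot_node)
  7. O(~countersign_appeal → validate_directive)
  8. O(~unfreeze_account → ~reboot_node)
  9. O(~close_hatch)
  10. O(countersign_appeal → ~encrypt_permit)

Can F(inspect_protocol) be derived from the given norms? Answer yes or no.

Premise 5 is O(~inspect_protocol → ~close_hatch); even if O(~close_hatch) held, inferring O(~inspect_protocol) would be affirming the consequent — invalid.
No other premise forces O(~inspect_protocol). An ideal world satisfying every premise can still have inspect_protocol true, so F(inspect_protocol) is not derivable.

No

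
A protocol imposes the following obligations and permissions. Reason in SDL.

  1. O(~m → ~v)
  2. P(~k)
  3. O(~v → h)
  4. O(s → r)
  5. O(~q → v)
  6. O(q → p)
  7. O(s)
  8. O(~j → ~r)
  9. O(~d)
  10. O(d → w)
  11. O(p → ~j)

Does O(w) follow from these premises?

No

Premise 10 is O(d → w), but O(d) is not derivable from the premises, so it does not yield O(w).
No other premise forces O(w). An ideal world satisfying every premise can still have w false, so O(w) is not derivable.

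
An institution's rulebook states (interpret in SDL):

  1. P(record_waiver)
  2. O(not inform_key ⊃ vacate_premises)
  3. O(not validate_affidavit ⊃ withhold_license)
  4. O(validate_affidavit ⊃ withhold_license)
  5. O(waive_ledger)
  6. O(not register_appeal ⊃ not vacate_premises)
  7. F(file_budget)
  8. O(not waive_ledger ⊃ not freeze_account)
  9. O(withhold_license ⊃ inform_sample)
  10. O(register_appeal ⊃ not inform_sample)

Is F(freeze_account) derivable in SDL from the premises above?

No

Premise 8 is O(not waive_ledger ⊃ not freeze_account), but O(not waive_ledger) is not derivable from the premises, so it does not yield O(not freeze_account).
No other premise forces O(not freeze_account). An ideal world satisfying every premise can still have freeze_account true, so F(freeze_account) is not derivable.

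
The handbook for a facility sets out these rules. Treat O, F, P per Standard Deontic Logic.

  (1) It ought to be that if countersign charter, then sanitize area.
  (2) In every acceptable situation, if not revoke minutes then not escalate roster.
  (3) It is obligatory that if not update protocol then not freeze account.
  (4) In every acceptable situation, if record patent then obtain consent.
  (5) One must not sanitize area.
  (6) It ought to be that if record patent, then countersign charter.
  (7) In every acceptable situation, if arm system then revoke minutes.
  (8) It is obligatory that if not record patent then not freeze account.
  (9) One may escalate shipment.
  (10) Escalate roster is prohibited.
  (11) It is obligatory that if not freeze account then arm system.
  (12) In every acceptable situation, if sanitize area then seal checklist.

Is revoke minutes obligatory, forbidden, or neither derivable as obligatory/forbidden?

Premise 5 is F(sanitize_area), i.e. O(¬sanitize_area).
Premise 1, O(countersign_charter → sanitize_area), contraposes to O(¬sanitize_area → ¬countersign_charter); with O(¬sanitize_area) we get O(¬countersign_charter).
Premise 6, O(record_patent → countersign_charter), contraposes to O(¬countersign_charter → ¬record_patent); with O(¬countersign_charter) we get O(¬record_patent).
With premise 8, O(¬record_patent → ¬freeze_account), the K-axiom yields O(¬freeze_account).
Premise 11 is O(¬freeze_account → arm_system); since O(¬freeze_account), deontic closure gives O(arm_system).
From O(arm_system) and premise 7, O(arm_system → revoke_minutes), we obtain O(revoke_minutes).
Premises 2, 3, 4, 9, 10, 12 do not contribute to this derivation.
Hence revoke_minutes is obligatory.

Obligatory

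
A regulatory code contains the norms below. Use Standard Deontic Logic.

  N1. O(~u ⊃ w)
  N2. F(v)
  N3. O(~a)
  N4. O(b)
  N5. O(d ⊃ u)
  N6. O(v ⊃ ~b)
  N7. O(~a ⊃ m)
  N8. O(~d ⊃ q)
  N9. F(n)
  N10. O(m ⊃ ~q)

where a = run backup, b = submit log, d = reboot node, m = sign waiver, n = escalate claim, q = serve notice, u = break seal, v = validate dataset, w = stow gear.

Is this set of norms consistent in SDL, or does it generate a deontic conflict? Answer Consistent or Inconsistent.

Consistent

Premise 6 is O(v ⊃ ~b), but O(v) is not derivable from the premises, so it does not yield O(~b).
So O(~b) is not derivable, and the apparent clash with O(b) does not arise.
A world satisfying every obligation exists (e.g. a=false, b=true, d=true, m=true, n=false, q=false, u=true, v=false, w=false); no atom is both obligatory and forbidden, so the set is consistent.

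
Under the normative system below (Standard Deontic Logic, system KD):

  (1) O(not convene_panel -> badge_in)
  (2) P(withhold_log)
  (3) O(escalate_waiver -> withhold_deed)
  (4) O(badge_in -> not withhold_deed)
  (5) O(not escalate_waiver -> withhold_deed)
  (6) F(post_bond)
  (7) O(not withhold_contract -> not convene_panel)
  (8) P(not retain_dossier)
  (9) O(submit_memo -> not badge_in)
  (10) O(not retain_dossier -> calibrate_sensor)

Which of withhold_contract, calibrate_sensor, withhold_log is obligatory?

withhold_contract

Premises 3 and 5 are O(escalate_waiver -> withhold_deed) and O(not escalate_waiver -> withhold_deed); every ideal world satisfies escalate_waiver or not escalate_waiver, so in either case withhold_deed holds — hence O(withhold_deed).
The contrapositive of premise 4 (O(badge_in -> not withhold_deed)) is O(withhold_deed -> not badge_in), and O(withhold_deed) is already established, so O(not badge_in).
The contrapositive of premise 1 (O(not convene_panel -> badge_in)) is O(not badge_in -> convene_panel), and O(not badge_in) is already established, so O(convene_panel).
Premise 7, O(not withhold_contract -> not convene_panel), contraposes to O(convene_panel -> withhold_contract); with O(convene_panel) we get O(withhold_contract).
So O(withhold_contract) holds — withhold_contract is obligatory. None of the other listed options is made obligatory by any chain of premises.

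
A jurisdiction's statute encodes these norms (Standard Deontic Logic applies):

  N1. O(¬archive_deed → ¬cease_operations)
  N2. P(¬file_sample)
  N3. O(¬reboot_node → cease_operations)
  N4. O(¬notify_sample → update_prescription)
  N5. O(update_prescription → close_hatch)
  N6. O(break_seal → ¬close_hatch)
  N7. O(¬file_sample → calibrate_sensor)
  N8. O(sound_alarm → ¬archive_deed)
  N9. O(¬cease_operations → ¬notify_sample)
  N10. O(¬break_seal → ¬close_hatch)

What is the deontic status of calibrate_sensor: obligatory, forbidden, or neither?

Premise 7 is O(¬file_sample → calibrate_sensor), but O(¬file_sample) is not derivable from the premises (the permission P(¬file_sample) asserts only ¬O(file_sample), not O(¬file_sample)), so it does not yield O(calibrate_sensor).
No premise or chain of K-axiom applications forces O(calibrate_sensor), and none forces O(¬calibrate_sensor). So calibrate_sensor is neither obligatory nor forbidden under these norms.

Neither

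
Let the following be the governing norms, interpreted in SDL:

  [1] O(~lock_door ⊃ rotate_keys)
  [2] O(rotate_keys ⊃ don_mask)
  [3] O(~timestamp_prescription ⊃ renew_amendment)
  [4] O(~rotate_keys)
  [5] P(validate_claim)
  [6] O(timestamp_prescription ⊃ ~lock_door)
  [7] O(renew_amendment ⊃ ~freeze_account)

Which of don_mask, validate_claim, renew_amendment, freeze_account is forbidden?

From premise 4 we have O(~rotate_keys).
Premise 1 is O(~lock_door ⊃ rotate_keys); contrapositively O(~rotate_keys ⊃ lock_door). Since O(~rotate_keys) holds, K gives O(lock_door).
Premise 6 is O(timestamp_prescription ⊃ ~lock_door); contrapositively O(lock_door ⊃ ~timestamp_prescription). Since O(lock_door) holds, K gives O(~timestamp_prescription).
Premise 3 is O(~timestamp_prescription ⊃ renew_amendment); since O(~timestamp_prescription), deontic closure gives O(renew_amendment).
Applying K to premise 7 (O(renew_amendment ⊃ ~freeze_account)) and O(renew_amendment) yields O(~freeze_account).
So O(~freeze_account) holds, i.e. freeze_account is forbidden. None of the other listed options is forbidden under the premises.

freeze_account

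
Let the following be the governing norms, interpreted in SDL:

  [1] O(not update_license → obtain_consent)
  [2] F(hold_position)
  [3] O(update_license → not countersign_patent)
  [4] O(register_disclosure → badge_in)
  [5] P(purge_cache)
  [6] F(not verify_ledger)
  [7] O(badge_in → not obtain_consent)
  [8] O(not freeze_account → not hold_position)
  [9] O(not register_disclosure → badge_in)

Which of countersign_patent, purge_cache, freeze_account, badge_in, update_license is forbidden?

countersign_patent

Premises 4 and 9 are O(register_disclosure → badge_in) and O(not register_disclosure → badge_in); every ideal world satisfies register_disclosure or not register_disclosure, so in either case badge_in holds — hence O(badge_in).
With premise 7, O(badge_in → not obtain_consent), the K-axiom yields O(not obtain_consent).
Premise 1, O(not update_license → obtain_consent), contraposes to O(not obtain_consent → update_license); with O(not obtain_consent) we get O(update_license).
Applying K to premise 3 (O(update_license → not countersign_patent)) and O(update_license) yields O(not countersign_patent).
So O(not countersign_patent) holds, i.e. countersign_patent is forbidden. None of the other listed options is forbidden under the premises.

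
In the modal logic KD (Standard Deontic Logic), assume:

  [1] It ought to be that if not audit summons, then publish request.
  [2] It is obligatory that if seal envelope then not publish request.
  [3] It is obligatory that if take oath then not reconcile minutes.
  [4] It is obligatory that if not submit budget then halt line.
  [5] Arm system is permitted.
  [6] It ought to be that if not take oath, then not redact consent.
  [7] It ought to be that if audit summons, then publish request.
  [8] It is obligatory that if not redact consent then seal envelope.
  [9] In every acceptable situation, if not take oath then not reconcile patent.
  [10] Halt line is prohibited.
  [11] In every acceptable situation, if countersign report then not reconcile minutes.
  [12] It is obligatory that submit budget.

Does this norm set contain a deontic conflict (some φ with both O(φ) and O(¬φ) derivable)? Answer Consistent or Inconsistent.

Premise 4 is O(¬submit_budget → halt_line), but O(¬submit_budget) is not derivable from the premises, so it does not yield O(halt_line).
So O(halt_line) is not derivable, and the apparent clash with O(¬halt_line) does not arise.
A world satisfying every obligation exists (e.g. arm_system=false, audit_summons=false, countersign_report=false, halt_line=false, publish_request=true, reconcile_minutes=false, reconcile_patent=false, redact_consent=true, seal_envelope=false, submit_budget=true, take_oath=true); no atom is both obligatory and forbidden, so the set is consistent.

Consistent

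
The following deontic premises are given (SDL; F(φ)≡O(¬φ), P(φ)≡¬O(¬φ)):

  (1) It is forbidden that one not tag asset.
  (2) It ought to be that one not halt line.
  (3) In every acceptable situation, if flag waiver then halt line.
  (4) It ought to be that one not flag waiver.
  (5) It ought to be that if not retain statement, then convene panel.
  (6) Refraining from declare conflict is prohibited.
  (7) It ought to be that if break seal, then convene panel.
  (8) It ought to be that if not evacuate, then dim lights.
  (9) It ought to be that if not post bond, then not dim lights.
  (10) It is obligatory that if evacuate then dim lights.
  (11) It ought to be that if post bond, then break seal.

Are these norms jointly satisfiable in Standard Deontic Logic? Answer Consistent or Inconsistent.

Premise 3 is O(flag_waiver → halt_line), but O(flag_waiver) is not derivable from the premises, so it does not yield O(halt_line).
So O(halt_line) is not derivable, and the apparent clash with O(¬halt_line) does not arise.
A world satisfying every obligation exists (e.g. break_seal=true, convene_panel=true, declare_conflict=true, dim_lights=true, evacuate=false, flag_waiver=false, halt_line=false, post_bond=true, retain_statement=false, tag_asset=true); no atom is both obligatory and forbidden, so the set is consistent.

Consistent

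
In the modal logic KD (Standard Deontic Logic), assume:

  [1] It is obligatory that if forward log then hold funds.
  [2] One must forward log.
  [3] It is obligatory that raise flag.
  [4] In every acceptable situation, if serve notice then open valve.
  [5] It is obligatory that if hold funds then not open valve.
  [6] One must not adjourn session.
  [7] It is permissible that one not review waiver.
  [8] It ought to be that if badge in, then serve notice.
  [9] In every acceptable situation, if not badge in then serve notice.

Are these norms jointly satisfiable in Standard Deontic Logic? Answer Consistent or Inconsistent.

Inconsistent

By case analysis on ¬badge_in: premise 9 gives O(¬badge_in → serve_notice) and premise 8 gives O(badge_in → serve_notice), so O(serve_notice) either way.
With premise 4, O(serve_notice → open_valve), the K-axiom yields O(open_valve).
The contrapositive of premise 5 (O(hold_funds → ¬open_valve)) is O(open_valve → ¬hold_funds), and O(open_valve) is already established, so O(¬hold_funds).
The contrapositive of premise 1 (O(forward_log → hold_funds)) is O(¬hold_funds → ¬forward_log), and O(¬hold_funds) is already established, so O(¬forward_log).
But premise 2 directly asserts O(forward_log).
We now have both O(¬forward_log) and O(forward_log) — forward_log is simultaneously obligatory and forbidden, violating the D-axiom.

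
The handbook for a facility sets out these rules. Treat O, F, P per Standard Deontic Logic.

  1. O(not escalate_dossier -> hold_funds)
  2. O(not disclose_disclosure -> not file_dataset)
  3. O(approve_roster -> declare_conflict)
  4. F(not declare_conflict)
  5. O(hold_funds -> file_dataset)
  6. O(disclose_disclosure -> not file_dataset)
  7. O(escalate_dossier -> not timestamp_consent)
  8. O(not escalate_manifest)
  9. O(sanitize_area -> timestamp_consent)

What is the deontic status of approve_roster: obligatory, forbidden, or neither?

Neither

Premise 3 is O(approve_roster -> declare_conflict); even if O(declare_conflict) held, inferring O(approve_roster) would be affirming the consequent — invalid.
No premise or chain of K-axiom applications forces O(approve_roster), and none forces O(not approve_roster). So approve_roster is neither obligatory nor forbidden under these norms.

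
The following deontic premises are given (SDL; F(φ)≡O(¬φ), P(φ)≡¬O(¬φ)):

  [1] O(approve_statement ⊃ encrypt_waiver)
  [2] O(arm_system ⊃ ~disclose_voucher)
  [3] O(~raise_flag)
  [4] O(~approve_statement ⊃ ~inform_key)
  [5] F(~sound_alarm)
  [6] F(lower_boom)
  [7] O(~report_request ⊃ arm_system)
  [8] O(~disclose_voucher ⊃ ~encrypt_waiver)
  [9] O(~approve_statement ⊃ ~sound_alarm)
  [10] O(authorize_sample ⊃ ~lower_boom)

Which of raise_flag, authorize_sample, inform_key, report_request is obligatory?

Premise 5 is F(~sound_alarm), i.e. O(sound_alarm).
Premise 9, O(~approve_statement ⊃ ~sound_alarm), contraposes to O(sound_alarm ⊃ approve_statement); with O(sound_alarm) we get O(approve_statement).
Applying K to premise 1 (O(approve_statement ⊃ encrypt_waiver)) and O(approve_statement) yields O(encrypt_waiver).
Premise 8, O(~disclose_voucher ⊃ ~encrypt_waiver), contraposes to O(encrypt_waiver ⊃ disclose_voucher); with O(encrypt_waiver) we get O(disclose_voucher).
Premise 2 is O(arm_system ⊃ ~disclose_voucher); contrapositively O(disclose_voucher ⊃ ~arm_system). Since O(disclose_voucher) holds, K gives O(~arm_system).
Premise 7, O(~report_request ⊃ arm_system), contraposes to O(~arm_system ⊃ report_request); with O(~arm_system) we get O(report_request).
So O(report_request) holds — report_request is obligatory. None of the other listed options is made obligatory by any chain of premises.

report_request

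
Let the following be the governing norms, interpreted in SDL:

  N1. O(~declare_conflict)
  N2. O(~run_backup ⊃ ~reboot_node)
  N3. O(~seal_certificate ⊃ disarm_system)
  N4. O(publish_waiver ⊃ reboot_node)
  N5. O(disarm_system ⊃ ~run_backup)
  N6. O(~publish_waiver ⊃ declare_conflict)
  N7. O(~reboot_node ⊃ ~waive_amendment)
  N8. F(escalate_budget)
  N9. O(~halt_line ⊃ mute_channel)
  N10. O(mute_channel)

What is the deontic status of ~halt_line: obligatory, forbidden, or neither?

Neither

Premise 9 is O(~halt_line ⊃ mute_channel); even if O(mute_channel) held, inferring O(~halt_line) would be affirming the consequent — invalid.
No premise or chain of K-axiom applications forces O(~halt_line), and none forces O(halt_line). So ~halt_line is neither obligatory nor forbidden under these norms.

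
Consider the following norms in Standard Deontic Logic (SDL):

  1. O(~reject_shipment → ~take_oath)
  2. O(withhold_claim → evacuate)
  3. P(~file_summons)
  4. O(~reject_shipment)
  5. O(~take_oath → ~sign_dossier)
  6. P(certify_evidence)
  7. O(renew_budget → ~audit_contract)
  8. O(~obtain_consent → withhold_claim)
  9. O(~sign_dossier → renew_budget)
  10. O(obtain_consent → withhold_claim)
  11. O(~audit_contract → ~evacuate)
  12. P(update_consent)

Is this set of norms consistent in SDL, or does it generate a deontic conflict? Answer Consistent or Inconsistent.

Inconsistent

By case analysis on obtain_consent: premise 10 gives O(obtain_consent → withhold_claim) and premise 8 gives O(~obtain_consent → withhold_claim), so O(withhold_claim) either way.
Applying K to premise 2 (O(withhold_claim → evacuate)) and O(withhold_claim) yields O(evacuate).
Premise 11 is O(~audit_contract → ~evacuate); contrapositively O(evacuate → audit_contract). Since O(evacuate) holds, K gives O(audit_contract).
The contrapositive of premise 7 (O(renew_budget → ~audit_contract)) is O(audit_contract → ~renew_budget), and O(audit_contract) is already established, so O(~renew_budget).
Premise 9, O(~sign_dossier → renew_budget), contraposes to O(~renew_budget → sign_dossier); with O(~renew_budget) we get O(sign_dossier).
Premise 5, O(~take_oath → ~sign_dossier), contraposes to O(sign_dossier → take_oath); with O(sign_dossier) we get O(take_oath).
Premise 1 is O(~reject_shipment → ~take_oath); contrapositively O(take_oath → reject_shipment). Since O(take_oath) holds, K gives O(reject_shipment).
However, premise 4 gives O(~reject_shipment).
We now have both O(reject_shipment) and O(~reject_shipment) — reject_shipment is simultaneously obligatory and forbidden, violating the D-axiom.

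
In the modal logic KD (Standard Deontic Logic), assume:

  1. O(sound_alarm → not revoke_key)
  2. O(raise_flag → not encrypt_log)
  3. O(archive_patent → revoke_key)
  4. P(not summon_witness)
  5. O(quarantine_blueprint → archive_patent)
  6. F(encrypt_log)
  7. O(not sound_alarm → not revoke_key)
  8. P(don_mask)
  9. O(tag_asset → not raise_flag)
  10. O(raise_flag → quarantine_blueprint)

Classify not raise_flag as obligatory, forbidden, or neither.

Premises 7 and 1 cover both cases: O(not sound_alarm → not revoke_key) and O(sound_alarm → not revoke_key). Since not sound_alarm ∨ sound_alarm is a tautology, O(not revoke_key) follows.
The contrapositive of premise 3 (O(archive_patent → revoke_key)) is O(not revoke_key → not archive_patent), and O(not revoke_key) is already established, so O(not archive_patent).
Premise 5, O(quarantine_blueprint → archive_patent), contraposes to O(not archive_patent → not quarantine_blueprint); with O(not archive_patent) we get O(not quarantine_blueprint).
Premise 10 is O(raise_flag → quarantine_blueprint); contrapositively O(not quarantine_blueprint → not raise_flag). Since O(not quarantine_blueprint) holds, K gives O(not raise_flag).
Premises 2, 4, 6, 8, 9 do not contribute to this derivation.
Hence not raise_flag is obligatory.

Obligatory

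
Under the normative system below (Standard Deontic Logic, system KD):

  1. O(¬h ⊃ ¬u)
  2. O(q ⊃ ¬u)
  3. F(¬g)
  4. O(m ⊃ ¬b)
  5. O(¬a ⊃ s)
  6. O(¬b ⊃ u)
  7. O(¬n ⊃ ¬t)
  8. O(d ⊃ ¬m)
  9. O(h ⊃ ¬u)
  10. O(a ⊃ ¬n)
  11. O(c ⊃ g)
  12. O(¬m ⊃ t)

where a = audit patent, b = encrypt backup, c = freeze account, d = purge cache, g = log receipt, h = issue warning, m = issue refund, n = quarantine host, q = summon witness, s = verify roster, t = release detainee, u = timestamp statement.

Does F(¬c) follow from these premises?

No

Premise 11 is O(c ⊃ g); even if O(g) held, inferring O(c) would be affirming the consequent — invalid.
No other premise forces O(c). An ideal world satisfying every premise can still have ¬c true, so F(¬c) is not derivable.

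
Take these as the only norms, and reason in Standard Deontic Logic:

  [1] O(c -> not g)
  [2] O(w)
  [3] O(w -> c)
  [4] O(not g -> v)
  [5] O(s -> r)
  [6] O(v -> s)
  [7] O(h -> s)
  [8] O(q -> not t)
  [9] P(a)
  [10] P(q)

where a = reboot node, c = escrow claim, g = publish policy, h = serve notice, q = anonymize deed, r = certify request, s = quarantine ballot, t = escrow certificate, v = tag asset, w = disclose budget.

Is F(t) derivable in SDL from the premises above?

Premise 8 is O(q -> not t), but O(q) is not derivable from the premises (the permission P(q) asserts only not O(not q), not O(q)), so it does not yield O(not t).
No other premise forces O(not t). An ideal world satisfying every premise can still have t true, so F(t) is not derivable.

No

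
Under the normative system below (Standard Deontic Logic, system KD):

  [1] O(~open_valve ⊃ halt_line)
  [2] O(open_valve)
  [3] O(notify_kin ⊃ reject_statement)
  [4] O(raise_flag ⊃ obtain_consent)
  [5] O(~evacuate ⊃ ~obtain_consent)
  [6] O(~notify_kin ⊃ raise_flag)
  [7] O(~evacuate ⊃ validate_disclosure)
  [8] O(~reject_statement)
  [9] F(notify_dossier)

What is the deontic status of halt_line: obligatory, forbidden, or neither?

Neither

Premise 1 is O(~open_valve ⊃ halt_line), but O(~open_valve) is not derivable from the premises, so it does not yield O(halt_line).
No premise or chain of K-axiom applications forces O(halt_line), and none forces O(~halt_line). So halt_line is neither obligatory nor forbidden under these norms.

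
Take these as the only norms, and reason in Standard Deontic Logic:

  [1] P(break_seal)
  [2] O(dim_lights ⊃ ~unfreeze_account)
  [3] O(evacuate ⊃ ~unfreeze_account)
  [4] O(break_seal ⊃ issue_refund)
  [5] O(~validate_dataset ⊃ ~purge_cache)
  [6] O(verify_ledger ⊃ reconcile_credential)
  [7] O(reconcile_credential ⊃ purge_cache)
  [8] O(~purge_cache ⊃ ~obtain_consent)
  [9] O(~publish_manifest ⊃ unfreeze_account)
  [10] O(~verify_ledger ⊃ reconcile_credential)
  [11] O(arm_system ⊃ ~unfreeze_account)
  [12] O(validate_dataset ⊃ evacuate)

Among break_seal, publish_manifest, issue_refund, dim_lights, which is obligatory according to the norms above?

publish_manifest

Premises 6 and 10 are O(verify_ledger ⊃ reconcile_credential) and O(~verify_ledger ⊃ reconcile_credential); every ideal world satisfies verify_ledger or ~verify_ledger, so in either case reconcile_credential holds — hence O(reconcile_credential).
Applying K to premise 7 (O(reconcile_credential ⊃ purge_cache)) and O(reconcile_credential) yields O(purge_cache).
The contrapositive of premise 5 (O(~validate_dataset ⊃ ~purge_cache)) is O(purge_cache ⊃ validate_dataset), and O(purge_cache) is already established, so O(validate_dataset).
From O(validate_dataset) and premise 12, O(validate_dataset ⊃ evacuate), we obtain O(evacuate).
Applying K to premise 3 (O(evacuate ⊃ ~unfreeze_account)) and O(evacuate) yields O(~unfreeze_account).
Premise 9, O(~publish_manifest ⊃ unfreeze_account), contraposes to O(~unfreeze_account ⊃ publish_manifest); with O(~unfreeze_account) we get O(publish_manifest).
So O(publish_manifest) holds — publish_manifest is obligatory. None of the other listed options is made obligatory by any chain of premises.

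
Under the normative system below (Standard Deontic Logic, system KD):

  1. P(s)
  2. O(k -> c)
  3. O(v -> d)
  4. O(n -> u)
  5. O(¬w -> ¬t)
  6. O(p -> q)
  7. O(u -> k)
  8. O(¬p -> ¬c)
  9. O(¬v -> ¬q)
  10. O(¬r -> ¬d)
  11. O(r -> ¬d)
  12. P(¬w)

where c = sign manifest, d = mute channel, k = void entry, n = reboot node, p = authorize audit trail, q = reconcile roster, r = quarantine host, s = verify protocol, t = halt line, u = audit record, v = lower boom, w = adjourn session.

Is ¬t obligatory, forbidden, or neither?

Premise 5 is O(¬w -> ¬t), but O(¬w) is not derivable from the premises (the permission P(¬w) asserts only ¬O(w), not O(¬w)), so it does not yield O(¬t).
No premise or chain of K-axiom applications forces O(¬t), and none forces O(t). So ¬t is neither obligatory nor forbidden under these norms.

Neither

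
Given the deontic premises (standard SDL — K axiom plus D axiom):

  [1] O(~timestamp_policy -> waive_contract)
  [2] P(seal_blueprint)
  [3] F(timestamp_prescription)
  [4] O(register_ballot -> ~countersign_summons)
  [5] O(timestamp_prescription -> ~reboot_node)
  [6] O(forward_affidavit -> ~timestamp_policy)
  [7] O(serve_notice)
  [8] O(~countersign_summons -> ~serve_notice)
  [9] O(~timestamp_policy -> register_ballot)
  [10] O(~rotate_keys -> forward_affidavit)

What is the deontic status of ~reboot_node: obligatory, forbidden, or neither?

Premise 5 is O(timestamp_prescription -> ~reboot_node), but O(timestamp_prescription) is not derivable from the premises, so it does not yield O(~reboot_node).
No premise or chain of K-axiom applications forces O(~reboot_node), and none forces O(reboot_node). So ~reboot_node is neither obligatory nor forbidden under these norms.

Neither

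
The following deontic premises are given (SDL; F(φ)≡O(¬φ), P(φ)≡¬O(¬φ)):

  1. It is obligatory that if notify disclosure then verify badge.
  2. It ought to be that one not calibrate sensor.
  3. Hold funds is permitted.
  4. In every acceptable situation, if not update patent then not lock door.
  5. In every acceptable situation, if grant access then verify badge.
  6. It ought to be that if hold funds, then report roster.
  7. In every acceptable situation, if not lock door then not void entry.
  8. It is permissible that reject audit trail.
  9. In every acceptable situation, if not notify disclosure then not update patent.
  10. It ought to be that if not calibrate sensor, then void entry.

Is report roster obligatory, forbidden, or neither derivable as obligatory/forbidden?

Premise 6 is O(hold_funds → report_roster), but O(hold_funds) is not derivable from the premises (the permission P(hold_funds) asserts only ¬O(¬hold_funds), not O(hold_funds)), so it does not yield O(report_roster).
No premise or chain of K-axiom applications forces O(report_roster), and none forces O(¬report_roster). So report_roster is neither obligatory nor forbidden under these norms.

Neither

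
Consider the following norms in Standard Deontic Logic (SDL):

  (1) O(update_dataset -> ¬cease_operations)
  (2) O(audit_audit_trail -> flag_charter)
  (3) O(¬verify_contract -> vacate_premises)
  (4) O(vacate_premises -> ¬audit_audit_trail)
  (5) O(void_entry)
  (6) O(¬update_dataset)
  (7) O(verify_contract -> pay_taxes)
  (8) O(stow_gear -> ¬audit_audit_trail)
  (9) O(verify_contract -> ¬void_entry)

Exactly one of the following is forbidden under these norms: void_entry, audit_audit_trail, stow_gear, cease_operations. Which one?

Premise 5 states O(void_entry) outright.
Premise 9 is O(verify_contract -> ¬void_entry); contrapositively O(void_entry -> ¬verify_contract). Since O(void_entry) holds, K gives O(¬verify_contract).
Applying K to premise 3 (O(¬verify_contract -> vacate_premises)) and O(¬verify_contract) yields O(vacate_premises).
Applying K to premise 4 (O(vacate_premises -> ¬audit_audit_trail)) and O(vacate_premises) yields O(¬audit_audit_trail).
So O(¬audit_audit_trail) holds, i.e. audit_audit_trail is forbidden. None of the other listed options is forbidden under the premises.

audit_audit_trail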